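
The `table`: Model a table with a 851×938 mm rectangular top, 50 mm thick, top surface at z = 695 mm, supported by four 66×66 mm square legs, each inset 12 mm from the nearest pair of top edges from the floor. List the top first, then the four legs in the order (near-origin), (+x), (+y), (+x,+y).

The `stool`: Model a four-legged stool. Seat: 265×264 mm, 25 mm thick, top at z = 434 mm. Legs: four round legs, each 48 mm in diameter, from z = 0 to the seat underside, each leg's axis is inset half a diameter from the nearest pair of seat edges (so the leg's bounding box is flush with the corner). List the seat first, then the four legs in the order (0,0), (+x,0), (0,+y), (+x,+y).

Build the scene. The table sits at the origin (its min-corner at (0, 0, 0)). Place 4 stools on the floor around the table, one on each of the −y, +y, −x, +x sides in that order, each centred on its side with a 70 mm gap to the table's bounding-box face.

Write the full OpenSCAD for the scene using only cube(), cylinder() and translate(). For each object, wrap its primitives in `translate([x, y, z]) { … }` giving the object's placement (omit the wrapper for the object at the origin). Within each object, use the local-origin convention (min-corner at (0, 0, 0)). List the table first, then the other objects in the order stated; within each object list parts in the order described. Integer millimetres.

translate([0, 0, 645]) cube([851, 938, 50]);
translate([12, 12, 0]) cube([66, 66, 645]);
translate([773, 12, 0]) cube([66, 66, 645]);
translate([12, 860, 0]) cube([66, 66, 645]);
translate([773, 860, 0]) cube([66, 66, 645]);
translate([293, -334, 0]) {
  translate([0, 0, 409]) cube([265, 264, 25]);
  translate([24, 24, 0]) cylinder(h = 409, r = 24);
  translate([241, 24, 0]) cylinder(h = 409, r = 24);
  translate([24, 240, 0]) cylinder(h = 409, r = 24);
  translate([241, 240, 0]) cylinder(h = 409, r = 24);
}
translate([293, 1008, 0]) {
  translate([0, 0, 409]) cube([265, 264, 25]);
  translate([24, 24, 0]) cylinder(h = 409, r = 24);
  translate([241, 24, 0]) cylinder(h = 409, r = 24);
  translate([24, 240, 0]) cylinder(h = 409, r = 24);
  translate([241, 240, 0]) cylinder(h = 409, r = 24);
}
translate([-335, 337, 0]) {
  translate([0, 0, 409]) cube([265, 264, 25]);
  translate([24, 24, 0]) cylinder(h = 409, r = 24);
  translate([241, 24, 0]) cylinder(h = 409, r = 24);
  translate([24, 240, 0]) cylinder(h = 409, r = 24);
  translate([241, 240, 0]) cylinder(h = 409, r = 24);
}
translate([921, 337, 0]) {
  translate([0, 0, 409]) cube([265, 264, 25]);
  translate([24, 24, 0]) cylinder(h = 409, r = 24);
  translate([241, 24, 0]) cylinder(h = 409, r = 24);
  translate([24, 240, 0]) cylinder(h = 409, r = 24);
  translate([241, 240, 0]) cylinder(h = 409, r = 24);
}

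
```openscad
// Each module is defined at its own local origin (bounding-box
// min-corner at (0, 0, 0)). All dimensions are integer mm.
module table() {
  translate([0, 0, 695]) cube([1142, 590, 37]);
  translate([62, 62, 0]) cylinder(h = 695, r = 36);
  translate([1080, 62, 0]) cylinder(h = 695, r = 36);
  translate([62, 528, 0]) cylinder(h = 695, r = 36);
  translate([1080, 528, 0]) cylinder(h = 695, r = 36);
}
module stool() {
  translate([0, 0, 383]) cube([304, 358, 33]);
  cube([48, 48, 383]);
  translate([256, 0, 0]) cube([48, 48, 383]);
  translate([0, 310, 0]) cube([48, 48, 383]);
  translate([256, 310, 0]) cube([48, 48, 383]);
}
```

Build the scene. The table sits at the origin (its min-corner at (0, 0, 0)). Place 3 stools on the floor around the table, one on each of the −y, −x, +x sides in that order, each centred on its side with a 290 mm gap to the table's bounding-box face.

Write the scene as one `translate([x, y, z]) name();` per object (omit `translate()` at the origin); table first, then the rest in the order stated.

table();
translate([419, -648, 0]) stool();
translate([-594, 116, 0]) stool();
translate([1432, 116, 0]) stool();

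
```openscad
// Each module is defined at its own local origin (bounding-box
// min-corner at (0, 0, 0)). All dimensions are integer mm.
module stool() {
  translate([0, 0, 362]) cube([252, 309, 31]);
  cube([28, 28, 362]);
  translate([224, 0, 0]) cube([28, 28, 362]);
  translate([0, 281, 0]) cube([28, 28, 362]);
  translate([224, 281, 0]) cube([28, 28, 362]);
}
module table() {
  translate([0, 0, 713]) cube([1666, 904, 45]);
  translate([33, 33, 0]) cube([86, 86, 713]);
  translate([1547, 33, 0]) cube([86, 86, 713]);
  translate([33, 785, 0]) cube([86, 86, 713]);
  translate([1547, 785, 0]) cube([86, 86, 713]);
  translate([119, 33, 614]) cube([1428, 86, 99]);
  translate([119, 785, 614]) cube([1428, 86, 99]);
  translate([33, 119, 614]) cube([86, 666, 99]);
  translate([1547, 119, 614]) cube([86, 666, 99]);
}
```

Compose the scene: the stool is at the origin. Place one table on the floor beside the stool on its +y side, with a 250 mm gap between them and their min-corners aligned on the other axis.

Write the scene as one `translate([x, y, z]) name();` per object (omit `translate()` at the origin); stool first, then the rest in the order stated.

stool();
translate([0, 559, 0]) table();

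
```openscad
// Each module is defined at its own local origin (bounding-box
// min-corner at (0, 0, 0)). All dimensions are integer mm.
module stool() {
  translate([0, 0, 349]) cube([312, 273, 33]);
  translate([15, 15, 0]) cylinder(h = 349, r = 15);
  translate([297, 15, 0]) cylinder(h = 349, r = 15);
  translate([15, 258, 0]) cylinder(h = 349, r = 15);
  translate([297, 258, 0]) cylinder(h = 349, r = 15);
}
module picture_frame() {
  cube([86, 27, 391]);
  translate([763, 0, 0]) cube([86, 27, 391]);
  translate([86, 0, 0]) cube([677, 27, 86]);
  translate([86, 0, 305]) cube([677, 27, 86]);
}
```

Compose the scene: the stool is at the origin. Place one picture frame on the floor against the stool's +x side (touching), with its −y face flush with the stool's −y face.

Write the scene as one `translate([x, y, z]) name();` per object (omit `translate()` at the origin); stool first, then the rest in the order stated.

stool();
translate([312, 0, 0]) picture_frame();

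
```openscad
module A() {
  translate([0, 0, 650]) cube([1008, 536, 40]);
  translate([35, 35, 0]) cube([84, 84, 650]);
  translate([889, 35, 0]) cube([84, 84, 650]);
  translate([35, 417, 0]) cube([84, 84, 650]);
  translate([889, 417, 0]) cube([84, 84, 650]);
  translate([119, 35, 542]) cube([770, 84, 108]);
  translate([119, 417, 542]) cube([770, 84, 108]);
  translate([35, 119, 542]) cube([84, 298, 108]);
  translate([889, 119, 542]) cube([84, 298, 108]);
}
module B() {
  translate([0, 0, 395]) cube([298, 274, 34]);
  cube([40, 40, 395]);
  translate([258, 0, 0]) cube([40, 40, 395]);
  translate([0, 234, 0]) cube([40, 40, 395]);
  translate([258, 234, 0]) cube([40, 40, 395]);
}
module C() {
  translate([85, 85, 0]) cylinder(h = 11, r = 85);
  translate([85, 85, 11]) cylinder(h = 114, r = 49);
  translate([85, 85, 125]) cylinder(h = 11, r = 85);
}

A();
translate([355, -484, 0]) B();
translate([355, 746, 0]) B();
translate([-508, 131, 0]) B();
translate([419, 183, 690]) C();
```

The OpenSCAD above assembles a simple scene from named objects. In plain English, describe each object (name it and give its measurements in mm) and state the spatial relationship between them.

A is a rectangular dining table. The top is 1008×536×40 mm with its upper surface at z = 690 mm. It stands on four 84×84 mm square legs, each inset 35 mm from the nearest pair of top edges, running from the floor to the underside of the top. Four apron rails, 84 mm thick and 108 mm tall, run between adjacent legs with their top edges flush with the underside of the top and their outer faces flush with the legs' outer faces.

B is a four-legged stool. The seat is a 298×274×34 mm slab whose top surface is at z = 429 mm; four square legs, each 40×40 mm in cross-section, run from the floor (z = 0) to the underside of the seat, each flush with a corner of the seat.

C is a spool: two coaxial disc flanges of radius 85 mm and thickness 11 mm, joined by a core cylinder of radius 49 mm and height 114 mm. The lower flange rests on z = 0 and the three cylinders share a vertical axis.

Three stools sit around the table at the −y, +y, −x sides. The spool is on top of the table, centred.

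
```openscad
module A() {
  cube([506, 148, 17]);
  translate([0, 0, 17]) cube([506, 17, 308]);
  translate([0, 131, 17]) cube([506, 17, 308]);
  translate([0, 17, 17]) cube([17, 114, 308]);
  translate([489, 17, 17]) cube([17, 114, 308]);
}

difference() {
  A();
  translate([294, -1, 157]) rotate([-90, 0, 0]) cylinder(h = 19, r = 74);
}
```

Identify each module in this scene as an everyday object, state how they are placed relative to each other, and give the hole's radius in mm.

A is an open box. The open box has a circular hole through its front wall. The hole's radius is 74 mm.

The subtracted cylinder has r = 74 mm.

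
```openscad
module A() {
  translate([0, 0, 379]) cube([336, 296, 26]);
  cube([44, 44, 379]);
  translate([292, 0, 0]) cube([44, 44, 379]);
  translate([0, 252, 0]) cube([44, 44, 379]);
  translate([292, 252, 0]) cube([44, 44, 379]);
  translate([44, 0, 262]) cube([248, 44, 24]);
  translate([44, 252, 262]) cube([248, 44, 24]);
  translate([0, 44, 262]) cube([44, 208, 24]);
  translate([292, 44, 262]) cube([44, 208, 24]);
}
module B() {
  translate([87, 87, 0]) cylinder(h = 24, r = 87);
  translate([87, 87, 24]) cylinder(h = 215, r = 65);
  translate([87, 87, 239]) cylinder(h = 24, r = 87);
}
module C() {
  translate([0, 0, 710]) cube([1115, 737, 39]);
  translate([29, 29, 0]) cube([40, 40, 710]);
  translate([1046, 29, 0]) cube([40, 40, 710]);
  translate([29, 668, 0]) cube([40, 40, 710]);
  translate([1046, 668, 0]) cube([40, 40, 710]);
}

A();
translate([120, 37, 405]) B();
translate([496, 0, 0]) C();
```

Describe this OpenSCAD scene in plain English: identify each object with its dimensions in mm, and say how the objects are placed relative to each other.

A is a simple wooden stool: a rectangular seat 336 mm (x) by 296 mm (y), 26 mm thick, top face at z = 405 mm, on four square legs, each 44×44 mm in cross-section. The legs rest on z = 0, each flush with a corner of the seat. Four stretchers, 44 mm wide and 24 mm tall, connect adjacent legs with their undersides at z = 262 mm, each running between the inner faces of the legs it joins and aligned with the legs' outer faces on the other axis.

B is a spool: two coaxial disc flanges of radius 87 mm and thickness 24 mm, joined by a core cylinder of radius 65 mm and height 215 mm. The lower flange rests on z = 0 and the three cylinders share a vertical axis.

C is a table with a 1115×737 mm rectangular top, 39 mm thick, top surface at z = 749 mm, supported by four 40×40 mm square legs, each inset 29 mm from the nearest pair of top edges, running from the floor.

The spool is on top of the stool. The table is on the floor beside the stool on its +x side.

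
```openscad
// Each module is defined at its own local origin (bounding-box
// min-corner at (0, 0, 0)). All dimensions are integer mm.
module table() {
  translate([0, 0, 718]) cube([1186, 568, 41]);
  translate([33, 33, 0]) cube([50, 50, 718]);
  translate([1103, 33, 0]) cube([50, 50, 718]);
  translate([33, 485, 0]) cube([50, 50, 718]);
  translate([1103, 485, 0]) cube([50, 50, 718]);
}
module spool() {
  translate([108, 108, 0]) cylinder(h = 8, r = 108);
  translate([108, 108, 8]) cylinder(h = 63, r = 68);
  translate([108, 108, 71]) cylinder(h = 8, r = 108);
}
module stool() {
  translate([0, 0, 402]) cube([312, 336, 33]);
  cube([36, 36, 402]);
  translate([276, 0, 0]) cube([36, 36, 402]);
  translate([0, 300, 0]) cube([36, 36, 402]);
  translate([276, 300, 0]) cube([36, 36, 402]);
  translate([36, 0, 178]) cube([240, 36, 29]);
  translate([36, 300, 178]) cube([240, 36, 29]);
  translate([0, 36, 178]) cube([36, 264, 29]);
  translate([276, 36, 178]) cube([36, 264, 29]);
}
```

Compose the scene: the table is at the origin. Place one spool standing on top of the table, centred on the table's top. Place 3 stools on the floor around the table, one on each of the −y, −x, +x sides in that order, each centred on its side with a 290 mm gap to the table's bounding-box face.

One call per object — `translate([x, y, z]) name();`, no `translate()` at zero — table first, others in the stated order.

table();
translate([485, 176, 759]) spool();
translate([437, -626, 0]) stool();
translate([-602, 116, 0]) stool();
translate([1476, 116, 0]) stool();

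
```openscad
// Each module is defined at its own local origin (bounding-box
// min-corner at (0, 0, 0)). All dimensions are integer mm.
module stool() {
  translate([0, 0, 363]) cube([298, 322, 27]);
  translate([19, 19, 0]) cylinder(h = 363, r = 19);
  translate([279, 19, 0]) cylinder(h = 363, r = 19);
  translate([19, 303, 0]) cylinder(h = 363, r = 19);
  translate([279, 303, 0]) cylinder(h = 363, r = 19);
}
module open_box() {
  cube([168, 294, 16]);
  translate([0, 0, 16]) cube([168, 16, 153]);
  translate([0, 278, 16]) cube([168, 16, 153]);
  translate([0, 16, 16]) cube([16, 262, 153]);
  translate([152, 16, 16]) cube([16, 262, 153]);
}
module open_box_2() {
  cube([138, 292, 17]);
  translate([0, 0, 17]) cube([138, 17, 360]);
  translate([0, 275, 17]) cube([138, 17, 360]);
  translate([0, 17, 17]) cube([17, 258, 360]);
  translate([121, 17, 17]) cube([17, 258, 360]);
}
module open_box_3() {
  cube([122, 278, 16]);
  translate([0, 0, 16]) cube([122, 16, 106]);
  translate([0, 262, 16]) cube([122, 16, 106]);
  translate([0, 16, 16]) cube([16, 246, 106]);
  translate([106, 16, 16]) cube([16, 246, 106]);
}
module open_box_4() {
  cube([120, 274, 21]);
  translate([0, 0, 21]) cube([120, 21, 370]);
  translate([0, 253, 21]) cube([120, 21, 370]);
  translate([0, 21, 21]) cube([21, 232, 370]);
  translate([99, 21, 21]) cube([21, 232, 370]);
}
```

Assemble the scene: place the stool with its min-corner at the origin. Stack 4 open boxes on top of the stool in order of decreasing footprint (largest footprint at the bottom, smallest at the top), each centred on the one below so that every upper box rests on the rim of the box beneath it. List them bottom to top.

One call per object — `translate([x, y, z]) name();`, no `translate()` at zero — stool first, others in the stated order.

stool();
translate([65, 14, 390]) open_box();
translate([80, 15, 559]) open_box_2();
translate([88, 22, 936]) open_box_3();
translate([89, 24, 1058]) open_box_4();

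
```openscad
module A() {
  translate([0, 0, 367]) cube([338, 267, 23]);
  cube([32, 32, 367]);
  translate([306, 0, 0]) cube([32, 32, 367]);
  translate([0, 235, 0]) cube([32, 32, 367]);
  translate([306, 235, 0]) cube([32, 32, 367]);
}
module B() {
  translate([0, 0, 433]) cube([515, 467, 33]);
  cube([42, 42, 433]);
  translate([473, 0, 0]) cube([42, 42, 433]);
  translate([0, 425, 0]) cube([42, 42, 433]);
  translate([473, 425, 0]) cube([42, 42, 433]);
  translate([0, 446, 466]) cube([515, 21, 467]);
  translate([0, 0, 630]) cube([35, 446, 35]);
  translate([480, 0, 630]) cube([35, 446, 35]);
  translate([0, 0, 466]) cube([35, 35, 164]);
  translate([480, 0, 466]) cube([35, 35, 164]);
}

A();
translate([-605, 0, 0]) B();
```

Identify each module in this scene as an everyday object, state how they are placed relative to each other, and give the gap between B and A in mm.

The chair's nearest face is 90 mm from the stool's −x face.

A is a stool. B is a chair. The chair is on the floor beside the stool on its −x side. The gap between the chair and the stool is 90 mm.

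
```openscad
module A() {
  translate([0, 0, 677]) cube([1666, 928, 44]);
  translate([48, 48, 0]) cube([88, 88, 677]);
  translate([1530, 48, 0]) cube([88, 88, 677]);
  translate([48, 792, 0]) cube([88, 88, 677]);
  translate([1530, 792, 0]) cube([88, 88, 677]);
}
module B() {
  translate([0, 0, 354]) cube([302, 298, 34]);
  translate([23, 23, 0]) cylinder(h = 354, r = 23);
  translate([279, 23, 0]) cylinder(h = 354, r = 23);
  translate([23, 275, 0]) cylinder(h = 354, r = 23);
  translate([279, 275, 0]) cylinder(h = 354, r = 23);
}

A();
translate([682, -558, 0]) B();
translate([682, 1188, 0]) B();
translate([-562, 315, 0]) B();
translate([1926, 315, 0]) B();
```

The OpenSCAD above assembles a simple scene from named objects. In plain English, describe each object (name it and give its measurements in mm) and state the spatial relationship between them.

A is a rectangular dining table. The top is 1666×928×44 mm with its upper surface at z = 721 mm. It stands on four 88×88 mm square legs, each inset 48 mm from the nearest pair of top edges, running from the floor to the underside of the top.

B is a four-legged stool. The seat is 302×298 mm, 34 mm thick, top at z = 388 mm. It stands on four round legs, each 46 mm in diameter, from z = 0 to the seat underside, each leg's axis is inset half a diameter from the nearest pair of seat edges (so the leg's bounding box is flush with the corner).

Four stools sit around the table at the −y, +y, −x, +x sides.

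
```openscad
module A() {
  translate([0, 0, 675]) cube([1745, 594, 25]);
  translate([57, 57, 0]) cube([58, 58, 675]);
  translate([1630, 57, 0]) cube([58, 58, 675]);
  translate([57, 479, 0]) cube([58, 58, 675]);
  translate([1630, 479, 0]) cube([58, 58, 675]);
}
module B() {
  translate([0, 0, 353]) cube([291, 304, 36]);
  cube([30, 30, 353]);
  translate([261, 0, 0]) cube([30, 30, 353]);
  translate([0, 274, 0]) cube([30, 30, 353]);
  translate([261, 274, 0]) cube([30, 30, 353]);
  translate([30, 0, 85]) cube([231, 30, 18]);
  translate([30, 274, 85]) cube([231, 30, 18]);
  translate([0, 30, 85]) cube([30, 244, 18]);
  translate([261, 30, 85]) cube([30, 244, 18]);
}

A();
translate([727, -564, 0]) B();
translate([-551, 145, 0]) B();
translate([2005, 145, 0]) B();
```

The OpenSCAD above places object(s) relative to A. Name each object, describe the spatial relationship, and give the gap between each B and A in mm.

A is a table. B is a stool. Three stools sit around the table at the −y, −x, +x sides. The gap between each stool and the table is 260 mm.

Each stool's nearest face is 260 mm from the table's bounding box.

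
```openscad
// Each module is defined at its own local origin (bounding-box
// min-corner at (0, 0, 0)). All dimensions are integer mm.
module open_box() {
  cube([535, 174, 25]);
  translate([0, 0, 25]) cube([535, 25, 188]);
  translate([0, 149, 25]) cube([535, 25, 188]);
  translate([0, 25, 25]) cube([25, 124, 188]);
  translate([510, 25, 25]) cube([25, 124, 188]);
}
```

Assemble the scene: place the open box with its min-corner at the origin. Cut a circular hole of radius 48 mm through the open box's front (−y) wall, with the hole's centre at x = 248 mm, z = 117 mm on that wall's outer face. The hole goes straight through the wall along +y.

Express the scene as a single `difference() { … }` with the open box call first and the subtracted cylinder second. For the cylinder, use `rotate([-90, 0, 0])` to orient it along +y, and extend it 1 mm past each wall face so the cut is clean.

difference() {
  open_box();
  translate([248, -1, 117]) rotate([-90, 0, 0]) cylinder(h = 27, r = 48);
}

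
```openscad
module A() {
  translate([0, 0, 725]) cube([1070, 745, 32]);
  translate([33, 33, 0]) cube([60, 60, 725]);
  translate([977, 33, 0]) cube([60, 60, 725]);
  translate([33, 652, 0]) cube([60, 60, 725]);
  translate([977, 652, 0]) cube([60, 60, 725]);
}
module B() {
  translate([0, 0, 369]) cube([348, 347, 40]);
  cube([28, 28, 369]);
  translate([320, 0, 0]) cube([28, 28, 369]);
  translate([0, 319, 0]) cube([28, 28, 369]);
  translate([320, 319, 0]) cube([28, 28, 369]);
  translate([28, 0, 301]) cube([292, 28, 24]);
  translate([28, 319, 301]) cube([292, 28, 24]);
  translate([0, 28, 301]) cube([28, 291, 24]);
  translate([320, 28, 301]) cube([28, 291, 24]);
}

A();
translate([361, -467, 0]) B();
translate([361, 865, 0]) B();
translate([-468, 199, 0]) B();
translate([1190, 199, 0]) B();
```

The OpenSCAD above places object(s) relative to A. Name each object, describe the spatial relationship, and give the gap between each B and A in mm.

A is a table. B is a stool. Four stools sit around the table at the −y, +y, −x, +x sides. The gap between each stool and the table is 120 mm.

Each stool's nearest face is 120 mm from the table's bounding box.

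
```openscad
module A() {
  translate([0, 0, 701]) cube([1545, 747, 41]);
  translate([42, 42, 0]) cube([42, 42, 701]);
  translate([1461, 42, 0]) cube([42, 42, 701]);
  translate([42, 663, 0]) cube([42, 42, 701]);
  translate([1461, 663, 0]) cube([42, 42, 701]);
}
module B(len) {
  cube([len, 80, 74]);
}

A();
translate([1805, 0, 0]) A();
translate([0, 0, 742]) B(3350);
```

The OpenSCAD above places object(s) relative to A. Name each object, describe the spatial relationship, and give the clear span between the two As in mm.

Second table starts at x = 1805; first ends at x = 1545; clear span = 1805 − 1545 = 260 mm.

A is a table. B is a beam. A beam spans the tops of two tables. The clear span between the two tables is 260 mm.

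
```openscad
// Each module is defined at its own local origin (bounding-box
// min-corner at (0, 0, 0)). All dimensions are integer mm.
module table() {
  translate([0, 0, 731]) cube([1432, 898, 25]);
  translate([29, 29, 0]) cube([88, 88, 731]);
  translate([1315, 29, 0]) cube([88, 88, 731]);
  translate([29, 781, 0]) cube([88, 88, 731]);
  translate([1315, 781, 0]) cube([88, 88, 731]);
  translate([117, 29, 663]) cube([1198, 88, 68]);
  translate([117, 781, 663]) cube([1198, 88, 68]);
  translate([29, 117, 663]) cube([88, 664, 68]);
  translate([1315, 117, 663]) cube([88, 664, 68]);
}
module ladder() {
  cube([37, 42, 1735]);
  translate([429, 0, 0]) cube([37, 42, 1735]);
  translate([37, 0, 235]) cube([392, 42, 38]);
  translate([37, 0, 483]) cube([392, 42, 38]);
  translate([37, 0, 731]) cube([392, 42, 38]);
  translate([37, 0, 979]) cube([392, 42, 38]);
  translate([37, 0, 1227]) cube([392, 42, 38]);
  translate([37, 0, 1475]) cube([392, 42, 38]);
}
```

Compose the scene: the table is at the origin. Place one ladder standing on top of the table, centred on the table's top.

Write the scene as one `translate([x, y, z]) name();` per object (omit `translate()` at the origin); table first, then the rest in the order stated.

table();
translate([483, 428, 756]) ladder();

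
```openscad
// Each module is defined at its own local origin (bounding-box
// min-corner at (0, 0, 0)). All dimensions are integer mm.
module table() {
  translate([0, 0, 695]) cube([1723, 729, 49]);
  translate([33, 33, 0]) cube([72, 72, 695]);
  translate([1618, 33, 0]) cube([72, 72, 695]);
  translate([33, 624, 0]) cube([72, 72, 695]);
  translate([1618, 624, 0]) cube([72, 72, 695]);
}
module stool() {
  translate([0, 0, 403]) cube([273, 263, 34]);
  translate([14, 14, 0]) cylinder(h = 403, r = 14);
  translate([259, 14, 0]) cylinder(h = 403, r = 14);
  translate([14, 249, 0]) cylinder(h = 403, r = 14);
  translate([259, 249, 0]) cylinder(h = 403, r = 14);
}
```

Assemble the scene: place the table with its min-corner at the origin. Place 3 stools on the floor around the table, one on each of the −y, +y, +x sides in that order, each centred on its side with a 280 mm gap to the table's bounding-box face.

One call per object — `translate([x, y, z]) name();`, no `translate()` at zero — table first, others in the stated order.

table();
translate([725, -543, 0]) stool();
translate([725, 1009, 0]) stool();
translate([2003, 233, 0]) stool();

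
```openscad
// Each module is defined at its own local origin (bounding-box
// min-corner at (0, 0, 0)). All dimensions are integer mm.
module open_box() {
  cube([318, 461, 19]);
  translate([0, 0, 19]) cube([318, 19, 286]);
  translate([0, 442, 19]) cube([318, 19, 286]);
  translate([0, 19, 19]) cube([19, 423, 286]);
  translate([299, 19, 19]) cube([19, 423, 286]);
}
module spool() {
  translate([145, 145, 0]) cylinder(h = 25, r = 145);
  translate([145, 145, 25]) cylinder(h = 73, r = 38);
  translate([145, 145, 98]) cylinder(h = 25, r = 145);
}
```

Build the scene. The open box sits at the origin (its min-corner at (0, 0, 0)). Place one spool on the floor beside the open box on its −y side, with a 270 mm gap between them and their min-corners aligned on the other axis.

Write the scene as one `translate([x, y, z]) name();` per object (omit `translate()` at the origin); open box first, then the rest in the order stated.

open_box();
translate([0, -560, 0]) spool();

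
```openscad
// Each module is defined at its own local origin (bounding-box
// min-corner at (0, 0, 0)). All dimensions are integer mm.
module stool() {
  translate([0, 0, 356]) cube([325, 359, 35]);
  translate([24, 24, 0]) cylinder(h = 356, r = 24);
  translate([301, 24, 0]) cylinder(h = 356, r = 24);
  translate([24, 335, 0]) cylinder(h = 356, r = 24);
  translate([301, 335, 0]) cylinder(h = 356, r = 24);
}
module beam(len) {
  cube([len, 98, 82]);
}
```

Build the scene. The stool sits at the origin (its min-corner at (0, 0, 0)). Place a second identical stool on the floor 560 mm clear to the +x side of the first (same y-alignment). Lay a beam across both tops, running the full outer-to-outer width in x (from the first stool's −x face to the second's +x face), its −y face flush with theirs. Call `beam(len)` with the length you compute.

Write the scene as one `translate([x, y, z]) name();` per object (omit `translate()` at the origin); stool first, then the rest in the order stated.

stool();
translate([885, 0, 0]) stool();
translate([0, 0, 391]) beam(1210);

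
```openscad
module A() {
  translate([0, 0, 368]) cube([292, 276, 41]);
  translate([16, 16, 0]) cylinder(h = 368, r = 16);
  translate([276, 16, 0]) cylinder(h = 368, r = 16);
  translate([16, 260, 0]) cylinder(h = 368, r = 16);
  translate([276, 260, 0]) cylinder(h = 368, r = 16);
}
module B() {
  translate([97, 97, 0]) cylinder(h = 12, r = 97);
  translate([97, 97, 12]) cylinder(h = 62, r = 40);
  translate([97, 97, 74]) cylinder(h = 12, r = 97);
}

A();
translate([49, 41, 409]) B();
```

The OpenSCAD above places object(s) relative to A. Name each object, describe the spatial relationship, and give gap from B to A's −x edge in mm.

The spool's min-x is at 49; the stool's min-x is 0; gap = 49 mm.

A is a stool. B is a spool. The spool is on top of the stool, centred. The gap from the spool to the stool's −x edge is 49 mm.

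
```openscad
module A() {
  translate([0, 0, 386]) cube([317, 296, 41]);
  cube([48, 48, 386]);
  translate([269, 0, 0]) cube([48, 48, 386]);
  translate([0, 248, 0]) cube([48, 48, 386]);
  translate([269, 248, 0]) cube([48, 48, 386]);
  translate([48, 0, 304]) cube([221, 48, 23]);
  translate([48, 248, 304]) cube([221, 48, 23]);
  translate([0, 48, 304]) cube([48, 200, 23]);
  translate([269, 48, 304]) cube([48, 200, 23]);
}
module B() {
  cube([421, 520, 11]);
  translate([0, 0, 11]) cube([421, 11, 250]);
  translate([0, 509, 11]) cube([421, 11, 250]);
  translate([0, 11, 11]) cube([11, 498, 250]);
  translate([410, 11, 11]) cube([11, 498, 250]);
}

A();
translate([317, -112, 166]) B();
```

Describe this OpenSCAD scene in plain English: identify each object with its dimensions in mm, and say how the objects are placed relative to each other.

A is a four-legged stool. The seat is 317×296 mm, 41 mm thick, top at z = 427 mm. It stands on four square legs, each 48×48 mm in cross-section, from z = 0 to the seat underside, each flush with a corner of the seat. Four stretchers, 48 mm wide and 23 mm tall, connect adjacent legs with their undersides at z = 304 mm, each running between the inner faces of the legs it joins and aligned with the legs' outer faces on the other axis.

B is an open storage box with external size 421×520×261 mm and wall thickness 11 mm (the base is also 11 mm thick). The base covers the whole footprint; the four walls stand on the base, with the y-facing walls full-width and the x-facing walls fitting between their inner faces.

The open box is beside the stool with their tops flush at z = 427.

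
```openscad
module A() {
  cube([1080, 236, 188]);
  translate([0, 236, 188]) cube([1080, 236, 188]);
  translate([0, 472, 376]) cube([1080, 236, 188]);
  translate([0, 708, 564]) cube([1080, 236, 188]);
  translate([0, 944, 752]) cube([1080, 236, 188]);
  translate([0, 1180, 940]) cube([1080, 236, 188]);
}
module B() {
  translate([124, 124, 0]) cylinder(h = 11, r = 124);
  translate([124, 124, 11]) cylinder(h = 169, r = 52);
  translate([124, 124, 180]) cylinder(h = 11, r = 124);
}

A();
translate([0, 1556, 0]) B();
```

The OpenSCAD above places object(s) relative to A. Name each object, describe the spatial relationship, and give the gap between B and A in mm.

A is a staircase. B is a spool. The spool is on the floor beside the staircase on its +y side. The gap between the spool and the staircase is 140 mm.

The spool's nearest face is 140 mm from the staircase's +y face.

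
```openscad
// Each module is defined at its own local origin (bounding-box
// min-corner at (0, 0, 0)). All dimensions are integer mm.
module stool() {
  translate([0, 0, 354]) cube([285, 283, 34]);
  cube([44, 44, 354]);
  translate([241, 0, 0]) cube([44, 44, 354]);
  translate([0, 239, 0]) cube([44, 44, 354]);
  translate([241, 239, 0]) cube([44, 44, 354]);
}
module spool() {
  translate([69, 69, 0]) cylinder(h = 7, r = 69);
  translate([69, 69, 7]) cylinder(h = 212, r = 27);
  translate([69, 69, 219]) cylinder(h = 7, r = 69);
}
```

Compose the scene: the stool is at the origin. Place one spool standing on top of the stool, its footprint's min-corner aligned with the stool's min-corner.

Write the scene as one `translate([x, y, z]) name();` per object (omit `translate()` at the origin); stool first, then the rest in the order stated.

stool();
translate([0, 0, 388]) spool();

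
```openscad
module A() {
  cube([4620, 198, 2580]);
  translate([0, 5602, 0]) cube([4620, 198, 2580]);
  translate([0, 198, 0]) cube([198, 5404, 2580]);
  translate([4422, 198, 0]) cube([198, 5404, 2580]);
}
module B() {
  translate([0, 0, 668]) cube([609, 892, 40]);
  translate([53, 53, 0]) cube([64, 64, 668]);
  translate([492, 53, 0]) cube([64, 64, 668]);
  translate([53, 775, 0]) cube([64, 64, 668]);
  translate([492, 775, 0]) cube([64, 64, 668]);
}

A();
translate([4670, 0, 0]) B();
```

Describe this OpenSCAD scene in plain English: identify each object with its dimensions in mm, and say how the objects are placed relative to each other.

A is the wall frame of a small rectangular building: four walls, each 2580 mm tall and 198 mm thick, enclosing a footprint 4620 mm (x) by 5800 mm (y) outside-to-outside, with no floor or roof. The front and back walls (the −y and +y sides) span the full width; the two side walls fit between them.

B is a rectangular dining table. The top is 609×892×40 mm with its upper surface at z = 708 mm. It stands on four 64×64 mm square legs, each inset 53 mm from the nearest pair of top edges, running from the floor to the underside of the top.

The table is on the floor beside the house frame on its +x side.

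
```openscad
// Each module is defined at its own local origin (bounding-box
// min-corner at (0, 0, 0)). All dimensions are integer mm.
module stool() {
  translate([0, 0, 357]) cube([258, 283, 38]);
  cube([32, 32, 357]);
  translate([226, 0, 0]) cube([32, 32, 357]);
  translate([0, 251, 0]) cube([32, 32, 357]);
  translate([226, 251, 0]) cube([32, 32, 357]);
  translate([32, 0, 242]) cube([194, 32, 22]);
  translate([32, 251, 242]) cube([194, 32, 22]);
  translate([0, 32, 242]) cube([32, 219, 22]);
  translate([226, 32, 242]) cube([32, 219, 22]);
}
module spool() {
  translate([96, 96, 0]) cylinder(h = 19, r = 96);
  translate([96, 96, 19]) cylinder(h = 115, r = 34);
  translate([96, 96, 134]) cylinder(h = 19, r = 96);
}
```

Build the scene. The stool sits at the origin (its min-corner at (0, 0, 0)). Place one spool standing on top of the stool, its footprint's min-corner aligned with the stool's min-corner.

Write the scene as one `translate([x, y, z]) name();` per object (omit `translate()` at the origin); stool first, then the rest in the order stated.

stool();
translate([0, 0, 395]) spool();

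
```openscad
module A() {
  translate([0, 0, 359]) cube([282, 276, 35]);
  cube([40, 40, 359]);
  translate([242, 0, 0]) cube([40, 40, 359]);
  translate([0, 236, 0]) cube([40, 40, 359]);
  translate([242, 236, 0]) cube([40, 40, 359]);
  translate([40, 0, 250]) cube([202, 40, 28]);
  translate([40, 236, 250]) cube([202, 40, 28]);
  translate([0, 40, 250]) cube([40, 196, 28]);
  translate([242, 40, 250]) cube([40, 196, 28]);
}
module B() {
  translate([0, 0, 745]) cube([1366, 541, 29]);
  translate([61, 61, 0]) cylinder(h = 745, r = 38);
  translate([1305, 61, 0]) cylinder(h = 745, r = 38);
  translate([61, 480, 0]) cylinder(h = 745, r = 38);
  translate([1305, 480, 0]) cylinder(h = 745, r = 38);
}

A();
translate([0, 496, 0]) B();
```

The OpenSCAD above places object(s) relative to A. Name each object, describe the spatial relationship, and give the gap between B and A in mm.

The table's nearest face is 220 mm from the stool's +y face.

A is a stool. B is a table. The table is on the floor beside the stool on its +y side. The gap between the table and the stool is 220 mm.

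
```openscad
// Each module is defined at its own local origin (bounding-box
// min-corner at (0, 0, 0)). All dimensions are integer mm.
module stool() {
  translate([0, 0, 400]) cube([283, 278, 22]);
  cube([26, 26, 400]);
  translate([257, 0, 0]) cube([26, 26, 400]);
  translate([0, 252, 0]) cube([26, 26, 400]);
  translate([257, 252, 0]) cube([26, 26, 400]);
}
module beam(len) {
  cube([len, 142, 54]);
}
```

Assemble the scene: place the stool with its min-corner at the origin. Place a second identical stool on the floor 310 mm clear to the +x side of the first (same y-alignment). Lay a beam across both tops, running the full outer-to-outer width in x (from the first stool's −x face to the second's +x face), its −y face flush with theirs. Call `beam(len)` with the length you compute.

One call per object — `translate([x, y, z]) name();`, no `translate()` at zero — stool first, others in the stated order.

stool();
translate([593, 0, 0]) stool();
translate([0, 0, 422]) beam(876);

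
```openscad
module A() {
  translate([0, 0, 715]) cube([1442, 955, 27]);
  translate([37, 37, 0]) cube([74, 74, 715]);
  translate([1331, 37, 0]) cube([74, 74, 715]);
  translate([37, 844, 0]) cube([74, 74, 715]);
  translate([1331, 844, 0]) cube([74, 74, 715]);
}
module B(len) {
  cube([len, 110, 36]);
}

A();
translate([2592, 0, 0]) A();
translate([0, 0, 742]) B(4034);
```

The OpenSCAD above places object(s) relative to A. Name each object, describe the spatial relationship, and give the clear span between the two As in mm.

A is a table. B is a beam. A beam spans the tops of two tables. The clear span between the two tables is 1150 mm.

Second table starts at x = 2592; first ends at x = 1442; clear span = 2592 − 1442 = 1150 mm.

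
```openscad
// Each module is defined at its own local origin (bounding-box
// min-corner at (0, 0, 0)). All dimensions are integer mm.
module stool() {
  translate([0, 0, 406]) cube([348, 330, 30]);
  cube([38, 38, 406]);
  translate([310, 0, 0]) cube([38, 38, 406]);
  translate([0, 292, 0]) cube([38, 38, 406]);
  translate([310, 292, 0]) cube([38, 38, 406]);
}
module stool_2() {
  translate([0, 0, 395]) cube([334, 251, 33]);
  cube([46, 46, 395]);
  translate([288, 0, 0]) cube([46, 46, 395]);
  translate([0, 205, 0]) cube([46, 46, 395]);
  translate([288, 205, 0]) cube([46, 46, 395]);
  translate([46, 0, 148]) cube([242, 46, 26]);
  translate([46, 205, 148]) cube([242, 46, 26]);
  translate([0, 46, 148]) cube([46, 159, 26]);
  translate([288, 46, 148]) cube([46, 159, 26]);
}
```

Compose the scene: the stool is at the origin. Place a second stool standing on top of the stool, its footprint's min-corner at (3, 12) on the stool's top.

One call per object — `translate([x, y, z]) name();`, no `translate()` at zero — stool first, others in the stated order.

stool();
translate([3, 12, 436]) stool_2();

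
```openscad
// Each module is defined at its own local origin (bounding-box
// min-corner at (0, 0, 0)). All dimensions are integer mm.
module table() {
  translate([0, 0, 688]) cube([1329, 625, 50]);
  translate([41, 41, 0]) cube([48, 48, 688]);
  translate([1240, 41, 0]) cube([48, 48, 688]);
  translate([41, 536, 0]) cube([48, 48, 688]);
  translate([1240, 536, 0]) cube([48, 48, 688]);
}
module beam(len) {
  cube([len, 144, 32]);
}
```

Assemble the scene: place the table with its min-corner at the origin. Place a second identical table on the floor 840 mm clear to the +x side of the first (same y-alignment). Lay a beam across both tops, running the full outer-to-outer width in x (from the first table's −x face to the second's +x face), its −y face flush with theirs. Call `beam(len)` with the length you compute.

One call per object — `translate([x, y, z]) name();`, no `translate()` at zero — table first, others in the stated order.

table();
translate([2169, 0, 0]) table();
translate([0, 0, 738]) beam(3498);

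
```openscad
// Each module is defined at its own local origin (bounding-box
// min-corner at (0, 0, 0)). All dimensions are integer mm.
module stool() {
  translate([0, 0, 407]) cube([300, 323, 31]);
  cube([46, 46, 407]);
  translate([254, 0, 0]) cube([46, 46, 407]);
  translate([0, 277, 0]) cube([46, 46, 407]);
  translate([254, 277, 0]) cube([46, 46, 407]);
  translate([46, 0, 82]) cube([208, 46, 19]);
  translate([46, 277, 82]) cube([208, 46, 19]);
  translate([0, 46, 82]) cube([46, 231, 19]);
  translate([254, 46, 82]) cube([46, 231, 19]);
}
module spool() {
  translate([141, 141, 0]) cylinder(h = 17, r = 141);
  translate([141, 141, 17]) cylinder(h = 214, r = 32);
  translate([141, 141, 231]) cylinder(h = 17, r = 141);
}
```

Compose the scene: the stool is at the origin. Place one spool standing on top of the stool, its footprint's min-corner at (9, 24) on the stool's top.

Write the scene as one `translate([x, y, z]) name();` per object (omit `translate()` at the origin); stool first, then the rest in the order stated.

stool();
translate([9, 24, 438]) spool();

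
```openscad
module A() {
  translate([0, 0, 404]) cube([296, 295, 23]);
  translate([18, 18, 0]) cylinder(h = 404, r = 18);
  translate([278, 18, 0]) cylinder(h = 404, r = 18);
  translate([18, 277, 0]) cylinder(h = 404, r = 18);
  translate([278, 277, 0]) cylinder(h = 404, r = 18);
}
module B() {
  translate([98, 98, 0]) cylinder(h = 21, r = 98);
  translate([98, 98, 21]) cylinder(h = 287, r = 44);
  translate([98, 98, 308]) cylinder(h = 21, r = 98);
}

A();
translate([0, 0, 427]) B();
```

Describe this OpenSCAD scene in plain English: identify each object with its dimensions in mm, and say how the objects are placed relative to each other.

A is a four-legged stool. The seat is 296×295 mm, 23 mm thick, top at z = 427 mm. It stands on four round legs, each 36 mm in diameter, from z = 0 to the seat underside, each leg's axis is inset half a diameter from the nearest pair of seat edges (so the leg's bounding box is flush with the corner).

B is a spool: two coaxial disc flanges of radius 98 mm and thickness 21 mm, joined by a core cylinder of radius 44 mm and height 287 mm. The lower flange rests on z = 0 and the three cylinders share a vertical axis.

The spool is on top of the stool.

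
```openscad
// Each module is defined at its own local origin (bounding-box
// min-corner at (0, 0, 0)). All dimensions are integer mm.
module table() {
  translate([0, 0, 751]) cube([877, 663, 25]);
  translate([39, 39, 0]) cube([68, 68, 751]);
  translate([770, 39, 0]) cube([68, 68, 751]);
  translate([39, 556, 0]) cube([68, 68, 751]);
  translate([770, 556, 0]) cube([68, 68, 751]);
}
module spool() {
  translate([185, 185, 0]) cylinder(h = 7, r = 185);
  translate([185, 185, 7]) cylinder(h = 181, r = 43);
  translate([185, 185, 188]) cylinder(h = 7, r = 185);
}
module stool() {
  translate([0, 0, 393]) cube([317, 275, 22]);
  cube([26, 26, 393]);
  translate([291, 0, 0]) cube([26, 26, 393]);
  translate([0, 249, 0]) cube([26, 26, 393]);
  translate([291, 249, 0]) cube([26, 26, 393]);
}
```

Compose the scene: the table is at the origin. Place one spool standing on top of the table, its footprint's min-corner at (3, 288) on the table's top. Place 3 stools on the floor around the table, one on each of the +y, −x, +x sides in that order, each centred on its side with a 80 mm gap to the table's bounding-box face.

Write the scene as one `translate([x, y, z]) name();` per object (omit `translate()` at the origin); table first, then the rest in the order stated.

table();
translate([3, 288, 776]) spool();
translate([280, 743, 0]) stool();
translate([-397, 194, 0]) stool();
translate([957, 194, 0]) stool();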